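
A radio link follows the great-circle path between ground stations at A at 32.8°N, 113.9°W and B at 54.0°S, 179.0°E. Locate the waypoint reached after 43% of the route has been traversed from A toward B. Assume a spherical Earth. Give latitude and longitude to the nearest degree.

Convert each endpoint to a unit vector on the sphere (x = cos φ cos λ, y = cos φ sin λ, z = sin φ).
The central angle between the endpoints is δ = arccos(p₁·p₂) ≈ 1.819 rad (104.2°).
Interpolate at f = 0.43 with slerp weights a = sin((1−f)δ)/sin δ ≈ 0.888, b = sin(fδ)/sin δ ≈ 0.727.
p = a·p₁ + b·p₂ ≈ (-0.730, -0.675, -0.107); φ = arcsin(p_z) ≈ -6.16°, λ = atan2(p_y, p_x) ≈ -137.23°.

≈ 6°S, 137°W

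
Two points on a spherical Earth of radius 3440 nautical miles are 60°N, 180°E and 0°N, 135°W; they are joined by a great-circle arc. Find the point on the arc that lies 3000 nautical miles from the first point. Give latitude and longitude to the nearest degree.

≈ 18°N, 143°W

Convert each endpoint to a unit vector on the sphere (x = cos φ cos λ, y = cos φ sin λ, z = sin φ).
The central angle between the endpoints is δ = arccos(p₁·p₂) ≈ 1.209 rad (69.3°). The total great-circle distance is δ·R ≈ 1.209 × 3440 ≈ 4160 nmi, so the target fraction is f = 3000/4160 ≈ 0.721.
Interpolate at f ≈ 0.721 with slerp weights a = sin((1−f)δ)/sin δ ≈ 0.354, b = sin(fδ)/sin δ ≈ 0.819.
p = a·p₁ + b·p₂ ≈ (-0.756, -0.579, 0.306); φ = arcsin(p_z) ≈ 17.84°, λ = atan2(p_y, p_x) ≈ -142.55°.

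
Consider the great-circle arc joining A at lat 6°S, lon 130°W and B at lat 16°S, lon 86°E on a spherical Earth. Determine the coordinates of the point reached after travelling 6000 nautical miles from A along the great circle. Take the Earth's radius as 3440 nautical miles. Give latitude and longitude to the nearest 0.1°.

From cos δ = sin φ₁ sin φ₂ + cos φ₁ cos φ₂ cos Δλ, the central angle is δ ≈ 2.411 rad (138.1°). The total great-circle distance is δ·R ≈ 2.411 × 3440 ≈ 8293 nmi, so the target fraction is f = 6000/8293 ≈ 0.724.
Interpolate at f ≈ 0.724 with slerp weights a = sin((1−f)δ)/sin δ ≈ 0.926, b = sin(fδ)/sin δ ≈ 1.476.
p = a·p₁ + b·p₂ ≈ (-0.493, 0.709, -0.504); φ = arcsin(p_z) ≈ -30.24°, λ = atan2(p_y, p_x) ≈ 124.81°.

≈ lat 30.2°S, lon 124.8°E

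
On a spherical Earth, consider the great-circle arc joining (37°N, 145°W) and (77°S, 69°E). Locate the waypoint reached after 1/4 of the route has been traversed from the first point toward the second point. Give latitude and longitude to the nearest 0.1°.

The haversine formula gives a central angle δ ≈ 2.397 rad (137.3°) between the endpoints.
Interpolate at f = 1/4 with slerp weights a = sin((1−f)δ)/sin δ ≈ 1.438, b = sin(fδ)/sin δ ≈ 0.832.
p = a·p₁ + b·p₂ ≈ (-0.873, -0.484, 0.054); φ = arcsin(p_z) ≈ 3.12°, λ = atan2(p_y, p_x) ≈ -151.02°.

≈ (3.1°N, 151.0°W)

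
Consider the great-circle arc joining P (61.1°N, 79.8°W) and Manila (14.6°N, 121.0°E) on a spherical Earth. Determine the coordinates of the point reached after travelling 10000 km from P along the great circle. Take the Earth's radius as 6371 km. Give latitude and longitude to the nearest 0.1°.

≈ (27.0°N, 123.5°E)

The haversine formula gives a central angle δ ≈ 1.789 rad (102.5°) between the endpoints. The total great-circle distance is δ·R ≈ 1.789 × 6371 ≈ 11398 km, so the target fraction is f = 10000/11398 ≈ 0.877.
Interpolate at f ≈ 0.877 with slerp weights a = sin((1−f)δ)/sin δ ≈ 0.223, b = sin(fδ)/sin δ ≈ 1.024.
p = a·p₁ + b·p₂ ≈ (-0.491, 0.744, 0.453); φ = arcsin(p_z) ≈ 26.96°, λ = atan2(p_y, p_x) ≈ 123.46°.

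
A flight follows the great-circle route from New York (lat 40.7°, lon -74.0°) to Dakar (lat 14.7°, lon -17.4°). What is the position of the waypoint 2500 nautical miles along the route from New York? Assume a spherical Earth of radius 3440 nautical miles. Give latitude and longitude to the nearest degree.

≈ lat 23°, lon -29°

From cos δ = sin φ₁ sin φ₂ + cos φ₁ cos φ₂ cos Δλ, the central angle is δ ≈ 0.965 rad (55.3°). The total great-circle distance is δ·R ≈ 0.965 × 3440 ≈ 3321 nmi, so the target fraction is f = 2500/3321 ≈ 0.753.
Interpolate at f ≈ 0.753 with slerp weights a = sin((1−f)δ)/sin δ ≈ 0.287, b = sin(fδ)/sin δ ≈ 0.808.
p = a·p₁ + b·p₂ ≈ (0.806, -0.443, 0.392); φ = arcsin(p_z) ≈ 23.11°, λ = atan2(p_y, p_x) ≈ -28.81°.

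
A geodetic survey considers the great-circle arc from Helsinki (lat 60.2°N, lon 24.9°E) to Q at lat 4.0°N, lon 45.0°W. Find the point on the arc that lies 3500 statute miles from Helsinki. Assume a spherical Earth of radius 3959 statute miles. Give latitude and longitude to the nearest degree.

Convert each endpoint to a unit vector on the sphere (x = cos φ cos λ, y = cos φ sin λ, z = sin φ).
The central angle between the endpoints is δ = arccos(p₁·p₂) ≈ 1.338 rad (76.6°). The total great-circle distance is δ·R ≈ 1.338 × 3959 ≈ 5296 mi, so the target fraction is f = 3500/5296 ≈ 0.661.
Interpolate at f ≈ 0.661 with slerp weights a = sin((1−f)δ)/sin δ ≈ 0.450, b = sin(fδ)/sin δ ≈ 0.795.
p = a·p₁ + b·p₂ ≈ (0.764, -0.466, 0.446); φ = arcsin(p_z) ≈ 26.51°, λ = atan2(p_y, p_x) ≈ -31.41°.

≈ lat 27°N, lon 31°W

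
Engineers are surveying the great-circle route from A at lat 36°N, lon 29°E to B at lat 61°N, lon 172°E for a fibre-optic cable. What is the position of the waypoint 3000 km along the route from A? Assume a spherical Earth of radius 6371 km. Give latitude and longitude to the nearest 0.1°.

≈ lat 60.9°N, lon 45.2°E

Write both endpoints as unit vectors p₁, p₂ with components (cos φ cos λ, cos φ sin λ, sin φ).
The central angle between the endpoints is δ = arccos(p₁·p₂) ≈ 1.369 rad (78.4°). The total great-circle distance is δ·R ≈ 1.369 × 6371 ≈ 8719 km, so the target fraction is f = 3000/8719 ≈ 0.344.
Interpolate at f ≈ 0.344 with slerp weights a = sin((1−f)δ)/sin δ ≈ 0.798, b = sin(fδ)/sin δ ≈ 0.463.
p = a·p₁ + b·p₂ ≈ (0.342, 0.344, 0.874); φ = arcsin(p_z) ≈ 60.95°, λ = atan2(p_y, p_x) ≈ 45.16°.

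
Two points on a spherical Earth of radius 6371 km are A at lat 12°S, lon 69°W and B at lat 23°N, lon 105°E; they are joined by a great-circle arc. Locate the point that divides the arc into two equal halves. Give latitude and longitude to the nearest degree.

≈ lat 58°N, lon 12°W

From cos δ = sin φ₁ sin φ₂ + cos φ₁ cos φ₂ cos Δλ, the central angle is δ ≈ 2.925 rad (167.6°).
Interpolate at f = 1/2 with slerp weights a = sin((1−f)δ)/sin δ ≈ 4.632, b = sin(fδ)/sin δ ≈ 4.632.
p = a·p₁ + b·p₂ ≈ (0.520, -0.111, 0.847); φ = arcsin(p_z) ≈ 57.87°, λ = atan2(p_y, p_x) ≈ -12.08°.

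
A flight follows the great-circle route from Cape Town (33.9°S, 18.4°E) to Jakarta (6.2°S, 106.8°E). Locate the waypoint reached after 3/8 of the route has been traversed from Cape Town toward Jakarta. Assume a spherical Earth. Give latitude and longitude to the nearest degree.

≈ 30°S, 56°E

Convert each endpoint to a unit vector on the sphere (x = cos φ cos λ, y = cos φ sin λ, z = sin φ).
The central angle between the endpoints is δ = arccos(p₁·p₂) ≈ 1.487 rad (85.2°).
Interpolate at f = 3/8 with slerp weights a = sin((1−f)δ)/sin δ ≈ 0.804, b = sin(fδ)/sin δ ≈ 0.531.
p = a·p₁ + b·p₂ ≈ (0.481, 0.716, -0.506); φ = arcsin(p_z) ≈ -30.39°, λ = atan2(p_y, p_x) ≈ 56.13°.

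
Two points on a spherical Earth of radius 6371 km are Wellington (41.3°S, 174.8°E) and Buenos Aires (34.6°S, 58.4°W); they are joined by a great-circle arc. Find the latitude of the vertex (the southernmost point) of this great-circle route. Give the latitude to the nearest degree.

The great circle lies in the plane with unit normal n̂ = (p₁ × p₂)/|p₁ × p₂|.
Here n̂_z ≈ +0.495; the vertex latitude is φ_max = arccos|n̂_z| ≈ 60.3°.
Check via Clairaut: cos φ_max = |cos φ₁| · sin C = cos(41.3°)·sin(138.8°) ≈ 0.495, again giving ≈ 60.3°.

≈ 60°S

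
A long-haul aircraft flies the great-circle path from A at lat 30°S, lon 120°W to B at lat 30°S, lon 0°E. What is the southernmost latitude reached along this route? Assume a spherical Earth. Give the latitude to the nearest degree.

The great circle lies in the plane with unit normal n̂ = (p₁ × p₂)/|p₁ × p₂|.
Here n̂_z ≈ +0.655; the vertex latitude is φ_max = arccos|n̂_z| ≈ 49.1°.
Check via Clairaut: cos φ_max = |cos φ₁| · sin C = cos(30.0°)·sin(130.9°) ≈ 0.655, again giving ≈ 49.1°.

≈ 49°S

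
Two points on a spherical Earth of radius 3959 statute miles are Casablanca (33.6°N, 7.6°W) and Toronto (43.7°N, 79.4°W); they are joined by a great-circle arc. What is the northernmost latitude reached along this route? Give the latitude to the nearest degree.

The great circle lies in the plane with unit normal n̂ = (p₁ × p₂)/|p₁ × p₂|.
Here n̂_z ≈ -0.696; the vertex latitude is φ_max = arccos|n̂_z| ≈ 45.9°.
Check via Clairaut: cos φ_max = |cos φ₁| · sin C = cos(33.6°)·sin(56.7°) ≈ 0.696, again giving ≈ 45.9°.

≈ 46°N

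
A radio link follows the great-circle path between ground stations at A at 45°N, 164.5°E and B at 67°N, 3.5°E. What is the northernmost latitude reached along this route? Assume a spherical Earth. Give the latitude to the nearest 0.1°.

≈ 84.4°N

The great circle lies in the plane with unit normal n̂ = (p₁ × p₂)/|p₁ × p₂|.
Here n̂_z ≈ -0.098; the vertex latitude is φ_max = arccos|n̂_z| ≈ 84.4°.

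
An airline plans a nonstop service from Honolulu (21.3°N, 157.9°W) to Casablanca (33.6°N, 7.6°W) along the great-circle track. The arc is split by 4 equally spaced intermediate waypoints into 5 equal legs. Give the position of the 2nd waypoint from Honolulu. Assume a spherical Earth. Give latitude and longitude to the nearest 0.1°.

≈ 58.3°N, 116.9°W

Write both endpoints as unit vectors p₁, p₂ with components (cos φ cos λ, cos φ sin λ, sin φ).
The central angle between the endpoints is δ = arccos(p₁·p₂) ≈ 2.064 rad (118.2°).
Interpolate at f = 2/5 with slerp weights a = sin((1−f)δ)/sin δ ≈ 1.073, b = sin(fδ)/sin δ ≈ 0.834.
p = a·p₁ + b·p₂ ≈ (-0.237, -0.468, 0.851); φ = arcsin(p_z) ≈ 58.35°, λ = atan2(p_y, p_x) ≈ -116.91°.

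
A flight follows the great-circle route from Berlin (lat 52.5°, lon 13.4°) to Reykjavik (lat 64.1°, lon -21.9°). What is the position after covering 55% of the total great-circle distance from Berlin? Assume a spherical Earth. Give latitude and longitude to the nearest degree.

Write both endpoints as unit vectors p₁, p₂ with components (cos φ cos λ, cos φ sin λ, sin φ).
The central angle between the endpoints is δ = arccos(p₁·p₂) ≈ 0.375 rad (21.5°).
Interpolate at f = 0.55 with slerp weights a = sin((1−f)δ)/sin δ ≈ 0.459, b = sin(fδ)/sin δ ≈ 0.559.
p = a·p₁ + b·p₂ ≈ (0.498, -0.026, 0.867); φ = arcsin(p_z) ≈ 60.08°, λ = atan2(p_y, p_x) ≈ -3.03°.

≈ lat 60°, lon -3°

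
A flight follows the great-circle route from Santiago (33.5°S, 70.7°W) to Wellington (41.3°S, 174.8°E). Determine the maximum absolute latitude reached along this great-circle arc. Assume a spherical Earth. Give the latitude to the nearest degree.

≈ 55°S

The great circle lies in the plane with unit normal n̂ = (p₁ × p₂)/|p₁ × p₂|.
Here n̂_z ≈ -0.573; the vertex latitude is φ_max = arccos|n̂_z| ≈ 55.0°.
Check via Clairaut: cos φ_max = |cos φ₁| · sin C = cos(33.5°)·sin(136.6°) ≈ 0.573, again giving ≈ 55.0°.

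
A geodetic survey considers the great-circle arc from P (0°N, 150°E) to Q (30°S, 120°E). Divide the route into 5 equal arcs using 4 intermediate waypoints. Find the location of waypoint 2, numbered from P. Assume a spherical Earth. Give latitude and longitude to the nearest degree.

From cos δ = sin φ₁ sin φ₂ + cos φ₁ cos φ₂ cos Δλ, the central angle is δ ≈ 0.723 rad (41.4°).
Interpolate at f = 2/5 with slerp weights a = sin((1−f)δ)/sin δ ≈ 0.635, b = sin(fδ)/sin δ ≈ 0.431.
p = a·p₁ + b·p₂ ≈ (-0.737, 0.641, -0.216); φ = arcsin(p_z) ≈ -12.45°, λ = atan2(p_y, p_x) ≈ 138.98°.

≈ (12°S, 139°E)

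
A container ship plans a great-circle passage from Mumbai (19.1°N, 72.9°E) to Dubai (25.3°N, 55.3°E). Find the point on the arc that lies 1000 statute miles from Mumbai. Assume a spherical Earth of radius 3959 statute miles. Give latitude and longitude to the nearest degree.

≈ (24°N, 58°E)

Write both endpoints as unit vectors p₁, p₂ with components (cos φ cos λ, cos φ sin λ, sin φ).
The central angle between the endpoints is δ = arccos(p₁·p₂) ≈ 0.304 rad (17.4°). The total great-circle distance is δ·R ≈ 0.304 × 3959 ≈ 1203 mi, so the target fraction is f = 1000/1203 ≈ 0.831.
Interpolate at f ≈ 0.831 with slerp weights a = sin((1−f)δ)/sin δ ≈ 0.172, b = sin(fδ)/sin δ ≈ 0.835.
p = a·p₁ + b·p₂ ≈ (0.477, 0.776, 0.413); φ = arcsin(p_z) ≈ 24.39°, λ = atan2(p_y, p_x) ≈ 58.38°.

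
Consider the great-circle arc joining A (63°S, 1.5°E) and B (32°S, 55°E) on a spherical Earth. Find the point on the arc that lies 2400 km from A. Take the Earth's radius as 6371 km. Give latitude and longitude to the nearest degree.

≈ (51°S, 36°E)

Convert each endpoint to a unit vector on the sphere (x = cos φ cos λ, y = cos φ sin λ, z = sin φ).
The central angle between the endpoints is δ = arccos(p₁·p₂) ≈ 0.794 rad (45.5°). The total great-circle distance is δ·R ≈ 0.794 × 6371 ≈ 5057 km, so the target fraction is f = 2400/5057 ≈ 0.475.
Interpolate at f ≈ 0.475 with slerp weights a = sin((1−f)δ)/sin δ ≈ 0.568, b = sin(fδ)/sin δ ≈ 0.516.
p = a·p₁ + b·p₂ ≈ (0.509, 0.365, -0.780); φ = arcsin(p_z) ≈ -51.22°, λ = atan2(p_y, p_x) ≈ 35.67°.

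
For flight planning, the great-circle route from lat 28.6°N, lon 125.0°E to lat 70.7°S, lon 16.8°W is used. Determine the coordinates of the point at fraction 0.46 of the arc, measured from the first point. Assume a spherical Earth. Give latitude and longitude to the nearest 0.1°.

≈ lat 30.5°S, lon 108.6°E

The haversine formula gives a central angle δ ≈ 2.318 rad (132.8°) between the endpoints.
Interpolate at f = 0.46 with slerp weights a = sin((1−f)δ)/sin δ ≈ 1.295, b = sin(fδ)/sin δ ≈ 1.194.
p = a·p₁ + b·p₂ ≈ (-0.274, 0.817, -0.507); φ = arcsin(p_z) ≈ -30.46°, λ = atan2(p_y, p_x) ≈ 108.56°.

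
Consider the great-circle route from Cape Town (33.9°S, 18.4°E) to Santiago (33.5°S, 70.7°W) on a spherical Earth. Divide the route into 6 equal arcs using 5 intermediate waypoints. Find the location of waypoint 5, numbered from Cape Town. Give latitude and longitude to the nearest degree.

≈ 39°S, 57°W

The haversine formula gives a central angle δ ≈ 1.246 rad (71.4°) between the endpoints.
Interpolate at f = 5/6 with slerp weights a = sin((1−f)δ)/sin δ ≈ 0.218, b = sin(fδ)/sin δ ≈ 0.909.
p = a·p₁ + b·p₂ ≈ (0.422, -0.659, -0.623); φ = arcsin(p_z) ≈ -38.55°, λ = atan2(p_y, p_x) ≈ -57.35°.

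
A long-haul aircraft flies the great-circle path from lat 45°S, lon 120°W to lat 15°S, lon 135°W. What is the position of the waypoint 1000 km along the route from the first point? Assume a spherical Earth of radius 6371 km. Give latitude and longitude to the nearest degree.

≈ lat 37°S, lon 125°W

From cos δ = sin φ₁ sin φ₂ + cos φ₁ cos φ₂ cos Δλ, the central angle is δ ≈ 0.568 rad (32.6°). The total great-circle distance is δ·R ≈ 0.568 × 6371 ≈ 3621 km, so the target fraction is f = 1000/3621 ≈ 0.276.
Interpolate at f ≈ 0.276 with slerp weights a = sin((1−f)δ)/sin δ ≈ 0.743, b = sin(fδ)/sin δ ≈ 0.290.
p = a·p₁ + b·p₂ ≈ (-0.461, -0.653, -0.601); φ = arcsin(p_z) ≈ -36.91°, λ = atan2(p_y, p_x) ≈ -125.21°.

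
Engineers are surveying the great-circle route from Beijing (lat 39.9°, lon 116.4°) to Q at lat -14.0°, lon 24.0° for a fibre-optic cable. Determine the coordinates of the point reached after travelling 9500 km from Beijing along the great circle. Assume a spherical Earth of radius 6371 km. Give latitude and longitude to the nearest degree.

The haversine formula gives a central angle δ ≈ 1.758 rad (100.7°) between the endpoints. The total great-circle distance is δ·R ≈ 1.758 × 6371 ≈ 11202 km, so the target fraction is f = 9500/11202 ≈ 0.848.
Interpolate at f ≈ 0.848 with slerp weights a = sin((1−f)δ)/sin δ ≈ 0.269, b = sin(fδ)/sin δ ≈ 1.015.
p = a·p₁ + b·p₂ ≈ (0.808, 0.585, -0.073); φ = arcsin(p_z) ≈ -4.19°, λ = atan2(p_y, p_x) ≈ 35.92°.

≈ lat -4°, lon 36°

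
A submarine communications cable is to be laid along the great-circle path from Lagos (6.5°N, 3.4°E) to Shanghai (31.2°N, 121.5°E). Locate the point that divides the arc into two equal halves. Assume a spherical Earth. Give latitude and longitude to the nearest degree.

≈ 33°N, 55°E

The haversine formula gives a central angle δ ≈ 1.919 rad (110.0°) between the endpoints.
Interpolate at f = 1/2 with slerp weights a = sin((1−f)δ)/sin δ ≈ 0.871, b = sin(fδ)/sin δ ≈ 0.871.
p = a·p₁ + b·p₂ ≈ (0.475, 0.687, 0.550); φ = arcsin(p_z) ≈ 33.37°, λ = atan2(p_y, p_x) ≈ 55.34°.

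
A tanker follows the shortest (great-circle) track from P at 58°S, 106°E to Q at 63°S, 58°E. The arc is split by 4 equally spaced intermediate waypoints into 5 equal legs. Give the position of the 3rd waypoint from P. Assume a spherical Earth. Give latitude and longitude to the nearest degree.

≈ 63°S, 79°E

The haversine formula gives a central angle δ ≈ 0.411 rad (23.6°) between the endpoints.
Interpolate at f = 3/5 with slerp weights a = sin((1−f)δ)/sin δ ≈ 0.410, b = sin(fδ)/sin δ ≈ 0.611.
p = a·p₁ + b·p₂ ≈ (0.087, 0.444, -0.892); φ = arcsin(p_z) ≈ -63.10°, λ = atan2(p_y, p_x) ≈ 78.89°.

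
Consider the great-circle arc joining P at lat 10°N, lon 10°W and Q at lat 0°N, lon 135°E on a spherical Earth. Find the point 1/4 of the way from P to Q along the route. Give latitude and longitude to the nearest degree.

Convert each endpoint to a unit vector on the sphere (x = cos φ cos λ, y = cos φ sin λ, z = sin φ).
The central angle between the endpoints is δ = arccos(p₁·p₂) ≈ 2.509 rad (143.8°).
Interpolate at f = 1/4 with slerp weights a = sin((1−f)δ)/sin δ ≈ 1.611, b = sin(fδ)/sin δ ≈ 0.993.
p = a·p₁ + b·p₂ ≈ (0.860, 0.427, 0.280); φ = arcsin(p_z) ≈ 16.24°, λ = atan2(p_y, p_x) ≈ 26.40°.

≈ lat 16°N, lon 26°E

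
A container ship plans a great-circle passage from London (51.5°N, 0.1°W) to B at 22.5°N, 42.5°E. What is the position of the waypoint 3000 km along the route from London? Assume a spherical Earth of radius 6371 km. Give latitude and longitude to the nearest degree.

Write both endpoints as unit vectors p₁, p₂ with components (cos φ cos λ, cos φ sin λ, sin φ).
The central angle between the endpoints is δ = arccos(p₁·p₂) ≈ 0.763 rad (43.7°). The total great-circle distance is δ·R ≈ 0.763 × 6371 ≈ 4860 km, so the target fraction is f = 3000/4860 ≈ 0.617.
Interpolate at f ≈ 0.617 with slerp weights a = sin((1−f)δ)/sin δ ≈ 0.417, b = sin(fδ)/sin δ ≈ 0.657.
p = a·p₁ + b·p₂ ≈ (0.707, 0.409, 0.577); φ = arcsin(p_z) ≈ 35.26°, λ = atan2(p_y, p_x) ≈ 30.09°.

≈ 35°N, 30°E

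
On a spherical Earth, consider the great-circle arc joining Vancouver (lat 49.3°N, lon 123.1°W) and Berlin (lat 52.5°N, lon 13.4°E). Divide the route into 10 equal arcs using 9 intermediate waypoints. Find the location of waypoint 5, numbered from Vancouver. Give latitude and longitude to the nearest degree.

≈ lat 73°N, lon 60°W

The haversine formula gives a central angle δ ≈ 1.252 rad (71.7°) between the endpoints.
Interpolate at f = 5/10 with slerp weights a = sin((1−f)δ)/sin δ ≈ 0.617, b = sin(fδ)/sin δ ≈ 0.617.
p = a·p₁ + b·p₂ ≈ (0.146, -0.250, 0.957); φ = arcsin(p_z) ≈ 73.18°, λ = atan2(p_y, p_x) ≈ -59.77°.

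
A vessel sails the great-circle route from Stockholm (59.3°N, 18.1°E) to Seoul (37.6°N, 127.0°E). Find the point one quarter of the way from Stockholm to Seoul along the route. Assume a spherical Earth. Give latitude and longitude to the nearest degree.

≈ 65°N, 52°E

Convert each endpoint to a unit vector on the sphere (x = cos φ cos λ, y = cos φ sin λ, z = sin φ).
The central angle between the endpoints is δ = arccos(p₁·p₂) ≈ 1.166 rad (66.8°).
Interpolate at f = 1/4 with slerp weights a = sin((1−f)δ)/sin δ ≈ 0.835, b = sin(fδ)/sin δ ≈ 0.313.
p = a·p₁ + b·p₂ ≈ (0.256, 0.330, 0.909); φ = arcsin(p_z) ≈ 65.30°, λ = atan2(p_y, p_x) ≈ 52.22°.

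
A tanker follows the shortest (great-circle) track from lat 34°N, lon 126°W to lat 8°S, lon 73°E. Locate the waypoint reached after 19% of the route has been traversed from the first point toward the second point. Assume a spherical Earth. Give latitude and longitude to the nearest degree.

From cos δ = sin φ₁ sin φ₂ + cos φ₁ cos φ₂ cos Δλ, the central angle is δ ≈ 2.595 rad (148.7°).
Interpolate at f = 0.19 with slerp weights a = sin((1−f)δ)/sin δ ≈ 1.658, b = sin(fδ)/sin δ ≈ 0.910.
p = a·p₁ + b·p₂ ≈ (-0.545, -0.250, 0.800); φ = arcsin(p_z) ≈ 53.18°, λ = atan2(p_y, p_x) ≈ -155.30°.

≈ lat 53°N, lon 155°W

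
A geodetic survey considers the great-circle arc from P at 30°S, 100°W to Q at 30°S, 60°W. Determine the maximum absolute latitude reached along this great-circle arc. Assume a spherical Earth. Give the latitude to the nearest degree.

The great circle lies in the plane with unit normal n̂ = (p₁ × p₂)/|p₁ × p₂|.
Here n̂_z ≈ +0.852; the vertex latitude is φ_max = arccos|n̂_z| ≈ 31.6°.

≈ 32°S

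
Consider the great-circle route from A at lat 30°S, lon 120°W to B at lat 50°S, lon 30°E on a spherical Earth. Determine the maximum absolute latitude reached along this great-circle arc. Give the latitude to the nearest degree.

≈ 74°S

The great circle lies in the plane with unit normal n̂ = (p₁ × p₂)/|p₁ × p₂|.
Here n̂_z ≈ +0.280; the vertex latitude is φ_max = arccos|n̂_z| ≈ 73.8°.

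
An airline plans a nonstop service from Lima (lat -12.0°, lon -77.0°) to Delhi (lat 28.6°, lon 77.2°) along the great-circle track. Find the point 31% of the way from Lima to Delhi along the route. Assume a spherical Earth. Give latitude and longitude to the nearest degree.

≈ lat 18°, lon -40°

Write both endpoints as unit vectors p₁, p₂ with components (cos φ cos λ, cos φ sin λ, sin φ).
The central angle between the endpoints is δ = arccos(p₁·p₂) ≈ 2.632 rad (150.8°).
Interpolate at f = 0.31 with slerp weights a = sin((1−f)δ)/sin δ ≈ 1.987, b = sin(fδ)/sin δ ≈ 1.492.
p = a·p₁ + b·p₂ ≈ (0.727, -0.617, 0.301); φ = arcsin(p_z) ≈ 17.51°, λ = atan2(p_y, p_x) ≈ -40.30°.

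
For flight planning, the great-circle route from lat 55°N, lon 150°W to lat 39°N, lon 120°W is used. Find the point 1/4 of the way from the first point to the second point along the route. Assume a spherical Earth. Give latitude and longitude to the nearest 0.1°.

Convert each endpoint to a unit vector on the sphere (x = cos φ cos λ, y = cos φ sin λ, z = sin φ).
The central angle between the endpoints is δ = arccos(p₁·p₂) ≈ 0.447 rad (25.6°).
Interpolate at f = 1/4 with slerp weights a = sin((1−f)δ)/sin δ ≈ 0.761, b = sin(fδ)/sin δ ≈ 0.258.
p = a·p₁ + b·p₂ ≈ (-0.478, -0.392, 0.786); φ = arcsin(p_z) ≈ 51.80°, λ = atan2(p_y, p_x) ≈ -140.67°.

≈ lat 51.8°N, lon 140.7°W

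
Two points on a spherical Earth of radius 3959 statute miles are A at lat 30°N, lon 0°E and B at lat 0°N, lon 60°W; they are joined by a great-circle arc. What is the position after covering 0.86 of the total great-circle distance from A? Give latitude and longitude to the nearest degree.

≈ lat 5°N, lon 52°W

Write both endpoints as unit vectors p₁, p₂ with components (cos φ cos λ, cos φ sin λ, sin φ).
The central angle between the endpoints is δ = arccos(p₁·p₂) ≈ 1.123 rad (64.3°).
Interpolate at f = 0.86 with slerp weights a = sin((1−f)δ)/sin δ ≈ 0.174, b = sin(fδ)/sin δ ≈ 0.912.
p = a·p₁ + b·p₂ ≈ (0.607, -0.790, 0.087); φ = arcsin(p_z) ≈ 4.98°, λ = atan2(p_y, p_x) ≈ -52.49°.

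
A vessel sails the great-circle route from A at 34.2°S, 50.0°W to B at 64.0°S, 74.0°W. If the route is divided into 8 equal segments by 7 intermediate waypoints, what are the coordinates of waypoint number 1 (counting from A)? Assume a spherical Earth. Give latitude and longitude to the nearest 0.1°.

Convert each endpoint to a unit vector on the sphere (x = cos φ cos λ, y = cos φ sin λ, z = sin φ).
The central angle between the endpoints is δ = arccos(p₁·p₂) ≈ 0.580 rad (33.2°).
Interpolate at f = 1/8 with slerp weights a = sin((1−f)δ)/sin δ ≈ 0.887, b = sin(fδ)/sin δ ≈ 0.132.
p = a·p₁ + b·p₂ ≈ (0.487, -0.618, -0.617); φ = arcsin(p_z) ≈ -38.12°, λ = atan2(p_y, p_x) ≈ -51.72°.

≈ 38.1°S, 51.7°W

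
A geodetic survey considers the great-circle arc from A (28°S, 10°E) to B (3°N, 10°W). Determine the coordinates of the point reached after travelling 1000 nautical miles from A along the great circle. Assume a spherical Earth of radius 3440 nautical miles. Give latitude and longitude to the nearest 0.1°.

≈ (14.0°S, 0.2°E)

Convert each endpoint to a unit vector on the sphere (x = cos φ cos λ, y = cos φ sin λ, z = sin φ).
The central angle between the endpoints is δ = arccos(p₁·p₂) ≈ 0.637 rad (36.5°). The total great-circle distance is δ·R ≈ 0.637 × 3440 ≈ 2191 nmi, so the target fraction is f = 1000/2191 ≈ 0.456.
Interpolate at f ≈ 0.456 with slerp weights a = sin((1−f)δ)/sin δ ≈ 0.571, b = sin(fδ)/sin δ ≈ 0.482.
p = a·p₁ + b·p₂ ≈ (0.970, 0.004, -0.243); φ = arcsin(p_z) ≈ -14.04°, λ = atan2(p_y, p_x) ≈ 0.23°.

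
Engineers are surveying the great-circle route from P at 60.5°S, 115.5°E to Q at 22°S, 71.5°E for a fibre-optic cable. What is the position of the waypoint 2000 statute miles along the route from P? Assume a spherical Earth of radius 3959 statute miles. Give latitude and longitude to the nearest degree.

From cos δ = sin φ₁ sin φ₂ + cos φ₁ cos φ₂ cos Δλ, the central angle is δ ≈ 0.857 rad (49.1°). The total great-circle distance is δ·R ≈ 0.857 × 3959 ≈ 3394 mi, so the target fraction is f = 2000/3394 ≈ 0.589.
Interpolate at f ≈ 0.589 with slerp weights a = sin((1−f)δ)/sin δ ≈ 0.456, b = sin(fδ)/sin δ ≈ 0.640.
p = a·p₁ + b·p₂ ≈ (0.092, 0.766, -0.637); φ = arcsin(p_z) ≈ -39.55°, λ = atan2(p_y, p_x) ≈ 83.18°.

≈ 40°S, 83°E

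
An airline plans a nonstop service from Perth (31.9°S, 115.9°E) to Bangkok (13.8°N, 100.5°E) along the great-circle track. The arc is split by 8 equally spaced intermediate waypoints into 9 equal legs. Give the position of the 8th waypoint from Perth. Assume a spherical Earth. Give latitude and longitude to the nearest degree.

≈ 9°N, 102°E

The haversine formula gives a central angle δ ≈ 0.838 rad (48.0°) between the endpoints.
Interpolate at f = 8/9 with slerp weights a = sin((1−f)δ)/sin δ ≈ 0.125, b = sin(fδ)/sin δ ≈ 0.912.
p = a·p₁ + b·p₂ ≈ (-0.208, 0.966, 0.151); φ = arcsin(p_z) ≈ 8.71°, λ = atan2(p_y, p_x) ≈ 102.13°.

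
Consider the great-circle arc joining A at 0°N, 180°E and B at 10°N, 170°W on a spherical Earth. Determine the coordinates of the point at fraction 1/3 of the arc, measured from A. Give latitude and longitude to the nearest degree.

≈ 3°N, 177°W

Write both endpoints as unit vectors p₁, p₂ with components (cos φ cos λ, cos φ sin λ, sin φ).
The central angle between the endpoints is δ = arccos(p₁·p₂) ≈ 0.246 rad (14.1°).
Interpolate at f = 1/3 with slerp weights a = sin((1−f)δ)/sin δ ≈ 0.670, b = sin(fδ)/sin δ ≈ 0.336.
p = a·p₁ + b·p₂ ≈ (-0.997, -0.058, 0.058); φ = arcsin(p_z) ≈ 3.35°, λ = atan2(p_y, p_x) ≈ -176.70°.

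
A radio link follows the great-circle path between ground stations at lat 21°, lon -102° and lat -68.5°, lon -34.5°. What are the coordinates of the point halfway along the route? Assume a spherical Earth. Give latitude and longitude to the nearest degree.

≈ lat -27°, lon -84°

From cos δ = sin φ₁ sin φ₂ + cos φ₁ cos φ₂ cos Δλ, the central angle is δ ≈ 1.775 rad (101.7°).
Interpolate at f = 1/2 with slerp weights a = sin((1−f)δ)/sin δ ≈ 0.792, b = sin(fδ)/sin δ ≈ 0.792.
p = a·p₁ + b·p₂ ≈ (0.085, -0.887, -0.453); φ = arcsin(p_z) ≈ -26.93°, λ = atan2(p_y, p_x) ≈ -84.50°.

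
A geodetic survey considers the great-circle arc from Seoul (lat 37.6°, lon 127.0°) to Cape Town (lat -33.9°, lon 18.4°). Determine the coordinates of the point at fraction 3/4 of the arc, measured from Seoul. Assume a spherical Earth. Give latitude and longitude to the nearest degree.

≈ lat -17°, lon 47°

From cos δ = sin φ₁ sin φ₂ + cos φ₁ cos φ₂ cos Δλ, the central angle is δ ≈ 2.153 rad (123.4°).
Interpolate at f = 3/4 with slerp weights a = sin((1−f)δ)/sin δ ≈ 0.614, b = sin(fδ)/sin δ ≈ 1.196.
p = a·p₁ + b·p₂ ≈ (0.649, 0.702, -0.293); φ = arcsin(p_z) ≈ -17.02°, λ = atan2(p_y, p_x) ≈ 47.22°.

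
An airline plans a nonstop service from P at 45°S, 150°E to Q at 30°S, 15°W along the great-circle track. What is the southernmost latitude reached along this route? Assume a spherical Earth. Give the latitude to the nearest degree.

≈ 81°S

The great circle lies in the plane with unit normal n̂ = (p₁ × p₂)/|p₁ × p₂|.
Here n̂_z ≈ -0.163; the vertex latitude is φ_max = arccos|n̂_z| ≈ 80.6°.
Check via Clairaut: cos φ_max = |cos φ₁| · sin C = cos(45.0°)·sin(166.7°) ≈ 0.163, again giving ≈ 80.6°.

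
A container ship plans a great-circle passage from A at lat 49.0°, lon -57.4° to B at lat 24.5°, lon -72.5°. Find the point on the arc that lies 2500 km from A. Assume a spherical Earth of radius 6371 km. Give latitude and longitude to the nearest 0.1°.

Convert each endpoint to a unit vector on the sphere (x = cos φ cos λ, y = cos φ sin λ, z = sin φ).
The central angle between the endpoints is δ = arccos(p₁·p₂) ≈ 0.475 rad (27.2°). The total great-circle distance is δ·R ≈ 0.475 × 6371 ≈ 3025 km, so the target fraction is f = 2500/3025 ≈ 0.826.
Interpolate at f ≈ 0.826 with slerp weights a = sin((1−f)δ)/sin δ ≈ 0.180, b = sin(fδ)/sin δ ≈ 0.836.
p = a·p₁ + b·p₂ ≈ (0.293, -0.825, 0.483); φ = arcsin(p_z) ≈ 28.87°, λ = atan2(p_y, p_x) ≈ -70.48°.

≈ lat 28.9°, lon -70.5°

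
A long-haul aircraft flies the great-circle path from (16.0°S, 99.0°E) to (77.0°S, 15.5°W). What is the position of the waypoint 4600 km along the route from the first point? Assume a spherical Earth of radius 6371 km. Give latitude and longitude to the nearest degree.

≈ (56°S, 85°E)

Write both endpoints as unit vectors p₁, p₂ with components (cos φ cos λ, cos φ sin λ, sin φ).
The central angle between the endpoints is δ = arccos(p₁·p₂) ≈ 1.391 rad (79.7°). The total great-circle distance is δ·R ≈ 1.391 × 6371 ≈ 8862 km, so the target fraction is f = 4600/8862 ≈ 0.519.
Interpolate at f ≈ 0.519 with slerp weights a = sin((1−f)δ)/sin δ ≈ 0.630, b = sin(fδ)/sin δ ≈ 0.672.
p = a·p₁ + b·p₂ ≈ (0.051, 0.558, -0.828); φ = arcsin(p_z) ≈ -55.92°, λ = atan2(p_y, p_x) ≈ 84.80°.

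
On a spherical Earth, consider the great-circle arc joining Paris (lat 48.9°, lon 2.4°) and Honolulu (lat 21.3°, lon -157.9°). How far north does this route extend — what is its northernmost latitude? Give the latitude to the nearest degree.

The great circle lies in the plane with unit normal n̂ = (p₁ × p₂)/|p₁ × p₂|.
Here n̂_z ≈ -0.217; the vertex latitude is φ_max = arccos|n̂_z| ≈ 77.5°.
Check via Clairaut: cos φ_max = |cos φ₁| · sin C = cos(48.9°)·sin(19.2°) ≈ 0.217, again giving ≈ 77.5°.

≈ 77°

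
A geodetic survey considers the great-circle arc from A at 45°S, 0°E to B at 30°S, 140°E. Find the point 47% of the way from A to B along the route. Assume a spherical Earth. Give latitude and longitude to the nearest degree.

Convert each endpoint to a unit vector on the sphere (x = cos φ cos λ, y = cos φ sin λ, z = sin φ).
The central angle between the endpoints is δ = arccos(p₁·p₂) ≈ 1.687 rad (96.6°).
Interpolate at f = 0.47 with slerp weights a = sin((1−f)δ)/sin δ ≈ 0.785, b = sin(fδ)/sin δ ≈ 0.717.
p = a·p₁ + b·p₂ ≈ (0.079, 0.399, -0.913); φ = arcsin(p_z) ≈ -65.99°, λ = atan2(p_y, p_x) ≈ 78.78°.

≈ 66°S, 79°E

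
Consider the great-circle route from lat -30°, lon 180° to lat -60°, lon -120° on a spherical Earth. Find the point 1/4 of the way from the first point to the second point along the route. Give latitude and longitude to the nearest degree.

≈ lat -40°, lon -171°

From cos δ = sin φ₁ sin φ₂ + cos φ₁ cos φ₂ cos Δλ, the central angle is δ ≈ 0.864 rad (49.5°).
Interpolate at f = 1/4 with slerp weights a = sin((1−f)δ)/sin δ ≈ 0.794, b = sin(fδ)/sin δ ≈ 0.282.
p = a·p₁ + b·p₂ ≈ (-0.758, -0.122, -0.641); φ = arcsin(p_z) ≈ -39.86°, λ = atan2(p_y, p_x) ≈ -170.85°.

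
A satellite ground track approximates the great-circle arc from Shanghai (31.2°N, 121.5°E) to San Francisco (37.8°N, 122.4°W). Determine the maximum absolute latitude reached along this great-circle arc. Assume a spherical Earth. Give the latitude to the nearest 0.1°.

≈ 52.6°N

The great circle lies in the plane with unit normal n̂ = (p₁ × p₂)/|p₁ × p₂|.
Here n̂_z ≈ +0.607; the vertex latitude is φ_max = arccos|n̂_z| ≈ 52.6°.
Check via Clairaut: cos φ_max = |cos φ₁| · sin C = cos(31.2°)·sin(45.2°) ≈ 0.607, again giving ≈ 52.6°.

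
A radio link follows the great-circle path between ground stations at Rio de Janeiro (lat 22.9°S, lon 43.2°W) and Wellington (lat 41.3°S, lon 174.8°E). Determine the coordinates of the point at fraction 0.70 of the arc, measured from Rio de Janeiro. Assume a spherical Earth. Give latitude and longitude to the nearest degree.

≈ lat 62°S, lon 144°W

The haversine formula gives a central angle δ ≈ 1.863 rad (106.8°) between the endpoints.
Interpolate at f = 0.70 with slerp weights a = sin((1−f)δ)/sin δ ≈ 0.554, b = sin(fδ)/sin δ ≈ 1.008.
p = a·p₁ + b·p₂ ≈ (-0.382, -0.281, -0.881); φ = arcsin(p_z) ≈ -61.71°, λ = atan2(p_y, p_x) ≈ -143.68°.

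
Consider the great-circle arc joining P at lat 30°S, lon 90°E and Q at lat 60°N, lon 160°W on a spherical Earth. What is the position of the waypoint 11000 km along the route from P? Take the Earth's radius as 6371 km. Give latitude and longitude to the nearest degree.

≈ lat 51°N, lon 155°E

The haversine formula gives a central angle δ ≈ 2.191 rad (125.5°) between the endpoints. The total great-circle distance is δ·R ≈ 2.191 × 6371 ≈ 13958 km, so the target fraction is f = 11000/13958 ≈ 0.788.
Interpolate at f ≈ 0.788 with slerp weights a = sin((1−f)δ)/sin δ ≈ 0.550, b = sin(fδ)/sin δ ≈ 1.214.
p = a·p₁ + b·p₂ ≈ (-0.570, 0.269, 0.776); φ = arcsin(p_z) ≈ 50.91°, λ = atan2(p_y, p_x) ≈ 154.75°.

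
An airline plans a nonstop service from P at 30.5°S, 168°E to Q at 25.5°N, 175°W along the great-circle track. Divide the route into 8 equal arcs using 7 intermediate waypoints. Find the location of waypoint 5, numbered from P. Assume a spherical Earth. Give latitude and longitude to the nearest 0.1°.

Convert each endpoint to a unit vector on the sphere (x = cos φ cos λ, y = cos φ sin λ, z = sin φ).
The central angle between the endpoints is δ = arccos(p₁·p₂) ≈ 1.018 rad (58.3°).
Interpolate at f = 5/8 with slerp weights a = sin((1−f)δ)/sin δ ≈ 0.438, b = sin(fδ)/sin δ ≈ 0.698.
p = a·p₁ + b·p₂ ≈ (-0.997, 0.023, 0.078); φ = arcsin(p_z) ≈ 4.50°, λ = atan2(p_y, p_x) ≈ 178.65°.

≈ 4.5°N, 178.6°E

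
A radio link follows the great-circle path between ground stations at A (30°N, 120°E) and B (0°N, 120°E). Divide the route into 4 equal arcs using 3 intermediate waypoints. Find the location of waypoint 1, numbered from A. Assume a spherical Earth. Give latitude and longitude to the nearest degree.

≈ (22°N, 120°E)

The haversine formula gives a central angle δ ≈ 0.524 rad (30.0°) between the endpoints.
Interpolate at f = 1/4 with slerp weights a = sin((1−f)δ)/sin δ ≈ 0.765, b = sin(fδ)/sin δ ≈ 0.261.
p = a·p₁ + b·p₂ ≈ (-0.462, 0.800, 0.383); φ = arcsin(p_z) ≈ 22.50°, λ = atan2(p_y, p_x) ≈ 120.00°.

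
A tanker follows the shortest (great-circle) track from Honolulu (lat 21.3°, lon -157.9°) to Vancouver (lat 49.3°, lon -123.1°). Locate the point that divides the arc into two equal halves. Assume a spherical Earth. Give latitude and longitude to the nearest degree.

From cos δ = sin φ₁ sin φ₂ + cos φ₁ cos φ₂ cos Δλ, the central angle is δ ≈ 0.685 rad (39.3°).
Interpolate at f = 1/2 with slerp weights a = sin((1−f)δ)/sin δ ≈ 0.531, b = sin(fδ)/sin δ ≈ 0.531.
p = a·p₁ + b·p₂ ≈ (-0.647, -0.476, 0.595); φ = arcsin(p_z) ≈ 36.53°, λ = atan2(p_y, p_x) ≈ -143.67°.

≈ lat 37°, lon -144°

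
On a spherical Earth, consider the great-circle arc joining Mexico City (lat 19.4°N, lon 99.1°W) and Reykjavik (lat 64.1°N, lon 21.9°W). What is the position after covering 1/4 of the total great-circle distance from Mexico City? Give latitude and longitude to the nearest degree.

Write both endpoints as unit vectors p₁, p₂ with components (cos φ cos λ, cos φ sin λ, sin φ).
The central angle between the endpoints is δ = arccos(p₁·p₂) ≈ 1.170 rad (67.0°).
Interpolate at f = 1/4 with slerp weights a = sin((1−f)δ)/sin δ ≈ 0.835, b = sin(fδ)/sin δ ≈ 0.313.
p = a·p₁ + b·p₂ ≈ (0.002, -0.829, 0.559); φ = arcsin(p_z) ≈ 34.00°, λ = atan2(p_y, p_x) ≈ -89.84°.

≈ lat 34°N, lon 90°W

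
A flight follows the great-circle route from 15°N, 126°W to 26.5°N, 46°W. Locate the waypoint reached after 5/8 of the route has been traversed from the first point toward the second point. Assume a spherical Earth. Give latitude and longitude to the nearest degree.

From cos δ = sin φ₁ sin φ₂ + cos φ₁ cos φ₂ cos Δλ, the central angle is δ ≈ 1.302 rad (74.6°).
Interpolate at f = 5/8 with slerp weights a = sin((1−f)δ)/sin δ ≈ 0.487, b = sin(fδ)/sin δ ≈ 0.754.
p = a·p₁ + b·p₂ ≈ (0.192, -0.866, 0.462); φ = arcsin(p_z) ≈ 27.54°, λ = atan2(p_y, p_x) ≈ -77.46°.

≈ 28°N, 77°W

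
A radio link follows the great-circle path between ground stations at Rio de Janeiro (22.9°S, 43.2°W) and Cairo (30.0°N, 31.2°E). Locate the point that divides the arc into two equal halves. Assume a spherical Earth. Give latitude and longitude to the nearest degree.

Write both endpoints as unit vectors p₁, p₂ with components (cos φ cos λ, cos φ sin λ, sin φ).
The central angle between the endpoints is δ = arccos(p₁·p₂) ≈ 1.551 rad (88.9°).
Interpolate at f = 1/2 with slerp weights a = sin((1−f)δ)/sin δ ≈ 0.700, b = sin(fδ)/sin δ ≈ 0.700.
p = a·p₁ + b·p₂ ≈ (0.989, -0.127, 0.078); φ = arcsin(p_z) ≈ 4.45°, λ = atan2(p_y, p_x) ≈ -7.34°.

≈ (4°N, 7°W)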